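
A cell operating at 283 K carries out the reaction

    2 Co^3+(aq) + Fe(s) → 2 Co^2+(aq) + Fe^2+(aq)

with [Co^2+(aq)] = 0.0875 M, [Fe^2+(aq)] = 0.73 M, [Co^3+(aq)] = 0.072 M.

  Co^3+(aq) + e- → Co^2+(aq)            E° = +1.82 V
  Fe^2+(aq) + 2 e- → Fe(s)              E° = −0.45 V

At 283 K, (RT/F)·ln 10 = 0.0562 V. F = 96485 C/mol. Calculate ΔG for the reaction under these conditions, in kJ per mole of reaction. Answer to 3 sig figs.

−438 kJ/mol

The standard cell potential is +1.82 − (−0.45) = +2.27 V, with n = 2 electrons in the balanced equation.
Q = ([Co^2+(aq)]^2·[Fe^2+(aq)]) / [Co^3+(aq)]^2 = 1.08, so log Q = 0.033 and E = +2.27 − (0.0562/2)(0.033) = +2.2691 V.
Finally ΔG = −nFE = −(2)(96485 C/mol)(+2.2691 V) = −438 kJ/mol.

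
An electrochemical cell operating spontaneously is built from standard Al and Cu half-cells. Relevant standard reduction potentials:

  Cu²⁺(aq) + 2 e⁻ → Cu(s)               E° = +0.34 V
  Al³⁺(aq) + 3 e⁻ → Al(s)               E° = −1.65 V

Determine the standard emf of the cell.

+1.99 V

Of the two couples in this cell, the one with the more positive reduction potential is reduced at the cathode: here that is Cu²⁺/Cu (+0.34 V); Al³⁺/Al (−1.65 V) is the anode.
E°cell = E°(cathode) − E°(anode) = +0.34 − (−1.65) = +1.99 V.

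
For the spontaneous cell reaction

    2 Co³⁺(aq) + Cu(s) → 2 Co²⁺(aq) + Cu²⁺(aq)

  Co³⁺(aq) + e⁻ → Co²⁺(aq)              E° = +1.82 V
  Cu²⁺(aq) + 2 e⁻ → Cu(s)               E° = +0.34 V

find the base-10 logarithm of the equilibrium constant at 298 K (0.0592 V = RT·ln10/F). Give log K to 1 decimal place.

log K = 50.0

The Co³⁺/Co²⁺ couple is reduced (cathode); E°cell = +1.82 − (+0.34) = +1.48 V with n = 2.
At equilibrium E = 0, so log K = nE°cell / 0.0592 = (2)(+1.48) / 0.0592 = 50.0.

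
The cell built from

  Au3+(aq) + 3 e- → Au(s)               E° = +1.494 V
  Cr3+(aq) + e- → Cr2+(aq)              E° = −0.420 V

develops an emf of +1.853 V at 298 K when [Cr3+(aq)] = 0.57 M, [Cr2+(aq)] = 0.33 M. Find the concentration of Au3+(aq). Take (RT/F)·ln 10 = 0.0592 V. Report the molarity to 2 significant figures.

0.0042 M

The Au³⁺/Au couple has the larger reduction potential, so it is the cathode: E°cell = +1.494 − (−0.420) = +1.914 V and n = 3.
Rearranging E = E° − (0.0592/n)·log Q gives log Q = 3(+1.914 − (+1.853))/0.0592 = 3.091.
The balanced reaction is Au3+(aq) + 3 Cr2+(aq) → Au(s) + 3 Cr3+(aq), so Q = [Cr3+(aq)]^3 / ([Au3+(aq)]·[Cr2+(aq)]^3).
Solving for the unknown gives log [Au3+(aq)] = −2.379, so [Au3+(aq)] ≈ 0.0042 M.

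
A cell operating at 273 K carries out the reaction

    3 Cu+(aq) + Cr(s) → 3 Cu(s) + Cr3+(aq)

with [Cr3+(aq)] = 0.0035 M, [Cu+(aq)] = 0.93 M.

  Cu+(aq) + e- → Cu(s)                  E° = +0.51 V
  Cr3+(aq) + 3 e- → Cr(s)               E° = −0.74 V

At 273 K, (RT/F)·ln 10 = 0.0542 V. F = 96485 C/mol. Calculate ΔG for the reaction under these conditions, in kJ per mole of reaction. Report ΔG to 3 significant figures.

The standard cell potential is +0.51 − (−0.74) = +1.25 V, with n = 3 electrons in the balanced equation.
Here Q = [Cr3+(aq)] / [Cu+(aq)]^3 = 0.00435 (log Q = −2.361), giving E = +1.25 − (0.0542/3)·(−2.361) = +1.2927 V.
Then ΔG = −nFE = −3 × 96485 × +1.2927 J/mol = −374 kJ/mol.

−374 kJ/mol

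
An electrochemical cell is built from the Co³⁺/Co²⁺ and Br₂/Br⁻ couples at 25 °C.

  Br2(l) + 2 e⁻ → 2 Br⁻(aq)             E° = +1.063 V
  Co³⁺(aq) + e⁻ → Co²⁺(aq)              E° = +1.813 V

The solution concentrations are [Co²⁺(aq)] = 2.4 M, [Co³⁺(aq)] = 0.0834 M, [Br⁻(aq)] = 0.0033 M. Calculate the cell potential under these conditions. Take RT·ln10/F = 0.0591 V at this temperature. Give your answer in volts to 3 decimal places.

+0.517 V

Since E°(Co³⁺/Co²⁺) > E°(Br₂/Br⁻), Co³⁺/Co²⁺ serves as the cathode.
E°cell = +1.813 − (+1.063) = +0.750 V, with n = 2 electrons transferred.
The balanced reaction is 2 Co³⁺(aq) + 2 Br⁻(aq) → 2 Co²⁺(aq) + Br2(l), so Q = [Co²⁺(aq)]^2 / ([Co³⁺(aq)]^2·[Br⁻(aq)]^2) = 7.6×10^7 and log Q = 7.881.
E = E° − (0.0591/n)·log Q = +0.750 − (0.0591/2)(7.881) = +0.517 V.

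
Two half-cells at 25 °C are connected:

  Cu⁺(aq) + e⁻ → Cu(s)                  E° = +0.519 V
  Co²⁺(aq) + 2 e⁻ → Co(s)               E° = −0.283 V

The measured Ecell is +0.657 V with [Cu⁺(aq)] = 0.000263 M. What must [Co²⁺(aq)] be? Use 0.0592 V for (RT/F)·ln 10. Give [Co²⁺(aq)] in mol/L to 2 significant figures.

Cu⁺/Cu is the cathode (higher E°); E°cell = +0.519 − (−0.283) = +0.802 V with n = 2.
Since E = E° − (0.0592/n)·log Q, log Q = n(E° − E)/0.0592 = 4.899.
The balanced reaction is 2 Cu⁺(aq) + Co(s) → 2 Cu(s) + Co²⁺(aq), so Q = [Co²⁺(aq)] / [Cu⁺(aq)]^2.
Isolating [Co²⁺(aq)] in Q = 10^{4.899} yields log [Co²⁺(aq)] = −2.261, i.e. 0.0055 M.

0.0055 M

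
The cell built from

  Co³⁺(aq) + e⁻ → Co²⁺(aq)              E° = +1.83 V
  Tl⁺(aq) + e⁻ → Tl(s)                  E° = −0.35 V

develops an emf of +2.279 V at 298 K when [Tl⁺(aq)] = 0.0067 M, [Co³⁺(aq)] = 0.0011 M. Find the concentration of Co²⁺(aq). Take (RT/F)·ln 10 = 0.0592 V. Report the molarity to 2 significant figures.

0.0035 M

Co³⁺/Co²⁺ is the cathode (higher E°); E°cell = +1.83 − (−0.35) = +2.18 V with n = 1.
Since E = E° − (0.0592/n)·log Q, log Q = n(E° − E)/0.0592 = −1.672.
The balanced reaction is Co³⁺(aq) + Tl(s) → Co²⁺(aq) + Tl⁺(aq), so Q = ([Co²⁺(aq)]·[Tl⁺(aq)]) / [Co³⁺(aq)].
Solving for the unknown gives log [Co²⁺(aq)] = −2.457, so [Co²⁺(aq)] ≈ 0.0035 M.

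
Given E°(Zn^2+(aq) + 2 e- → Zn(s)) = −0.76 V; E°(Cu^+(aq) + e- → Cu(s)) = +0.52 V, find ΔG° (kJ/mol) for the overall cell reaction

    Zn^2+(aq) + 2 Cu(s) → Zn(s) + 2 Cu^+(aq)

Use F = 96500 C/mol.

In the reaction as written Zn^2+(aq) is reduced, so the Zn²⁺/Zn couple is the cathode and Cu⁺/Cu is the anode.
E°cell = −0.76 − (+0.52) = −1.28 V; balancing electrons gives n = 2.
ΔG° = −nFE°cell = −(2)(96500)(−1.28) J/mol = +247 kJ/mol.

+247 kJ/mol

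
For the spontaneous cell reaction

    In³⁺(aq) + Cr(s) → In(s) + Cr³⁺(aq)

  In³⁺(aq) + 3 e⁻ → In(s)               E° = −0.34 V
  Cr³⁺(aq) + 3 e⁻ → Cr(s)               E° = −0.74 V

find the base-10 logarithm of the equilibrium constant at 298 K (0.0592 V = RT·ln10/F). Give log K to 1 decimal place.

The In³⁺/In couple is reduced (cathode); E°cell = −0.34 − (−0.74) = +0.40 V with n = 3.
At equilibrium E = 0, so log K = nE°cell / 0.0592 = (3)(+0.40) / 0.0592 = 20.3.

log K = 20.3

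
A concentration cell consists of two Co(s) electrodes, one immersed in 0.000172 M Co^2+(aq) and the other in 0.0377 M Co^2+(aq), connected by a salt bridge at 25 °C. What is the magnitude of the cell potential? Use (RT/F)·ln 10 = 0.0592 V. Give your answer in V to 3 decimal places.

0.069 V

For a concentration cell E°cell = 0, since both electrodes use the same couple.
The compartment with the higher Co^2+(aq) concentration (0.0377 M) acts as the cathode; ions are reduced there and produced at the dilute (0.000172 M) anode.
With n = 2, Ecell = −(0.0592/2)·log([dilute]/[conc]) = −(0.0592/2)·log(0.000172/0.0377) = +0.069 V.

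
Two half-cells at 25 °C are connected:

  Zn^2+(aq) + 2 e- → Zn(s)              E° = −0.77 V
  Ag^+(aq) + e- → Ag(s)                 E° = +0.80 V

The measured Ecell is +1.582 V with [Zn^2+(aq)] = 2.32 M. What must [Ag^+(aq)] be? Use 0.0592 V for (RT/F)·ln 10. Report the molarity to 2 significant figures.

With Ag⁺/Ag at the cathode and Zn²⁺/Zn at the anode, E°cell = +0.80 − (−0.77) = +1.57 V (n = 2).
Since E = E° − (0.0592/n)·log Q, log Q = n(E° − E)/0.0592 = −0.405.
For 2 Ag^+(aq) + Zn(s) → 2 Ag(s) + Zn^2+(aq), the reaction quotient is Q = [Zn^2+(aq)] / [Ag^+(aq)]^2.
Substituting the known concentrations and solving, log [Ag^+(aq)] = 0.385 and [Ag^+(aq)] = 2.4 M.

2.4 M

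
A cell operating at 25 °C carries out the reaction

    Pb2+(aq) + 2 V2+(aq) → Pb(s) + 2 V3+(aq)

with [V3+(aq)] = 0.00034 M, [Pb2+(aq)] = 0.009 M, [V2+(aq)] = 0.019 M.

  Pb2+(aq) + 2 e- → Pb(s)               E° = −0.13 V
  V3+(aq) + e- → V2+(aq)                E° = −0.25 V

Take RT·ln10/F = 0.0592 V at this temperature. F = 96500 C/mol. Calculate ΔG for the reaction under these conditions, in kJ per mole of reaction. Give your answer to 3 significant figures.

−31.4 kJ/mol

E°cell = −0.13 − (−0.25) = +0.12 V; the balanced reaction transfers n = 2 electrons.
Here Q = [V3+(aq)]^2 / ([Pb2+(aq)]·[V2+(aq)]^2) = 0.0356 (log Q = −1.449), giving E = +0.12 − (0.0592/2)·(−1.449) = +0.1629 V.
Finally ΔG = −nFE = −(2)(96500 C/mol)(+0.1629 V) = −31.4 kJ/mol.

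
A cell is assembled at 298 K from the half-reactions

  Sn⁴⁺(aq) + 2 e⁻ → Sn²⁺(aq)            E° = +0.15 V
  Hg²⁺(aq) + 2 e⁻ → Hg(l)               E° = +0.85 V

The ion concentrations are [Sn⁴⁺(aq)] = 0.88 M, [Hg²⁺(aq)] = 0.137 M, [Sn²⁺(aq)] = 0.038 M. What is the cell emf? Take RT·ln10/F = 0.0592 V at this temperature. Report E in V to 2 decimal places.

Hg²⁺/Hg is reduced (cathode, E° = +0.85 V) and Sn⁴⁺/Sn²⁺ is oxidized (anode).
E°cell = +0.85 − (+0.15) = +0.70 V, with n = 2 electrons transferred.
The balanced reaction is Hg²⁺(aq) + Sn²⁺(aq) → Hg(l) + Sn⁴⁺(aq), so Q = [Sn⁴⁺(aq)] / ([Hg²⁺(aq)]·[Sn²⁺(aq)]) = 169 and log Q = 2.228.
E = E° − (0.0592/n)·log Q = +0.70 − (0.0592/2)(2.228) = +0.63 V.

+0.63 V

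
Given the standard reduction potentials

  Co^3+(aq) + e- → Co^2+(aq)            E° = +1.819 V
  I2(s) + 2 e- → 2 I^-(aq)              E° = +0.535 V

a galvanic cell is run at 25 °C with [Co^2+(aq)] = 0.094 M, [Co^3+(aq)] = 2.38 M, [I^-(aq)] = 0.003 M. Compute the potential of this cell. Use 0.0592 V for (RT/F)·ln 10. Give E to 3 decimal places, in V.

+1.218 V

The Co³⁺/Co²⁺ couple has the more positive E°, so it is the cathode; I₂/I⁻ is the anode.
E°cell = E°cat − E°an = +1.819 − (+0.535) = +1.284 V; n = 2.
Balancing gives 2 Co^3+(aq) + 2 I^-(aq) → 2 Co^2+(aq) + I2(s); hence Q = [Co^2+(aq)]^2 / ([Co^3+(aq)]^2·[I^-(aq)]^2) = 173 (log Q = 2.239).
By the Nernst equation, E = +1.284 − (0.0592/2)·(2.239) = +1.218 V.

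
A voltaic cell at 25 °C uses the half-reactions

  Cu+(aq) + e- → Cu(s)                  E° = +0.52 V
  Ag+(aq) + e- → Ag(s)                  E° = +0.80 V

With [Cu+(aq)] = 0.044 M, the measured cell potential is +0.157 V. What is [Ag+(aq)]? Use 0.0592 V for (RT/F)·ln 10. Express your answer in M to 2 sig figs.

0.00037 M

Ag⁺/Ag is the cathode (higher E°); E°cell = +0.80 − (+0.52) = +0.28 V with n = 1.
From the Nernst equation, log Q = n(E° − E)/0.0592 = 1·(+0.28 − (+0.157))/0.0592 = 2.078.
The balanced reaction is Ag+(aq) + Cu(s) → Ag(s) + Cu+(aq), so Q = [Cu+(aq)] / [Ag+(aq)].
Isolating [Ag+(aq)] in Q = 10^{2.078} yields log [Ag+(aq)] = −3.435, i.e. 0.00037 M.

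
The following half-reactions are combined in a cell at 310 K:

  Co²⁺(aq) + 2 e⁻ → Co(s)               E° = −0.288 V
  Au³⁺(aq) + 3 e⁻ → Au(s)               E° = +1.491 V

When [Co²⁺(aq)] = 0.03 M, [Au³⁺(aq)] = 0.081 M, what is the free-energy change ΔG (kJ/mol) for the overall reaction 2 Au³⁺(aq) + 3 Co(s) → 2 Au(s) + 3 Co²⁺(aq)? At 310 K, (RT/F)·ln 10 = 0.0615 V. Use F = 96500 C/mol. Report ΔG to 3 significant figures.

E°cell = +1.491 − (−0.288) = +1.779 V; the balanced reaction transfers n = 6 electrons.
Here Q = [Co²⁺(aq)]^3 / [Au³⁺(aq)]^2 = 0.00412 (log Q = −2.386), giving E = +1.779 − (0.0615/6)·(−2.386) = +1.8035 V.
Then ΔG = −nFE = −6 × 96500 × +1.8035 J/mol = −1040 kJ/mol.

−1040 kJ/mol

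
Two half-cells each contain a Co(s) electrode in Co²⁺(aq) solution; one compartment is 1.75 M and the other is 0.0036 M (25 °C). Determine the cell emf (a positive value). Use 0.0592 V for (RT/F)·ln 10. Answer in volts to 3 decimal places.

For a concentration cell E°cell = 0, since both electrodes use the same couple.
The compartment with the higher Co²⁺(aq) concentration (1.75 M) acts as the cathode; ions are reduced there and produced at the dilute (0.0036 M) anode.
With n = 2, Ecell = −(0.0592/2)·log([dilute]/[conc]) = −(0.0592/2)·log(0.0036/1.75) = +0.080 V.

0.080 V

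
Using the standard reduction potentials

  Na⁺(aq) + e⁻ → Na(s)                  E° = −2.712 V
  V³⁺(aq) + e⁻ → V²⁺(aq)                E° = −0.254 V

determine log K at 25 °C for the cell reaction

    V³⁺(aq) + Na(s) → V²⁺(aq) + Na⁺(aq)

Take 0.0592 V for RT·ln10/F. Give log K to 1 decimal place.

log K = 41.5

The V³⁺/V²⁺ couple is reduced (cathode); E°cell = −0.254 − (−2.712) = +2.458 V with n = 1.
At equilibrium E = 0, so log K = nE°cell / 0.0592 = (1)(+2.458) / 0.0592 = 41.5.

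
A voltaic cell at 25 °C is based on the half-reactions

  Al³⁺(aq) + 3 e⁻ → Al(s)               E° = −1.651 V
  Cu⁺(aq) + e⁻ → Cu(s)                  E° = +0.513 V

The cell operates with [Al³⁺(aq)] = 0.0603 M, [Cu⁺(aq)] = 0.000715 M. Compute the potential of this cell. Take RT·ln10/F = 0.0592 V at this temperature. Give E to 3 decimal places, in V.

+2.002 V

Since E°(Cu⁺/Cu) > E°(Al³⁺/Al), Cu⁺/Cu serves as the cathode.
E°cell = E°cat − E°an = +0.513 − (−1.651) = +2.164 V; n = 3.
For the overall reaction 3 Cu⁺(aq) + Al(s) → 3 Cu(s) + Al³⁺(aq), Q = [Al³⁺(aq)] / [Cu⁺(aq)]^3 = 1.65×10^8, giving log Q = 8.217.
Applying E = E° − (RT ln10/nF)·log Q gives +2.164 − (0.0592/3)(8.217) = +2.002 V.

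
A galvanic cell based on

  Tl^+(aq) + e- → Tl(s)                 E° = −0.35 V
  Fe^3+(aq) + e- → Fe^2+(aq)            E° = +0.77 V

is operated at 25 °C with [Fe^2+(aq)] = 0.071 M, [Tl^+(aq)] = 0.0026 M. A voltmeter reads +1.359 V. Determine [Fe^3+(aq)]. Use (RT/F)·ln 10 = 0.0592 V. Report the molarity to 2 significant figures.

Fe³⁺/Fe²⁺ is the cathode (higher E°); E°cell = +0.77 − (−0.35) = +1.12 V with n = 1.
Rearranging E = E° − (0.0592/n)·log Q gives log Q = 1(+1.12 − (+1.359))/0.0592 = −4.037.
Balancing electrons gives Fe^3+(aq) + Tl(s) → Fe^2+(aq) + Tl^+(aq); thus Q = ([Fe^2+(aq)]·[Tl^+(aq)]) / [Fe^3+(aq)].
Solving for the unknown gives log [Fe^3+(aq)] = 0.303, so [Fe^3+(aq)] ≈ 2.0 M.

2.0 M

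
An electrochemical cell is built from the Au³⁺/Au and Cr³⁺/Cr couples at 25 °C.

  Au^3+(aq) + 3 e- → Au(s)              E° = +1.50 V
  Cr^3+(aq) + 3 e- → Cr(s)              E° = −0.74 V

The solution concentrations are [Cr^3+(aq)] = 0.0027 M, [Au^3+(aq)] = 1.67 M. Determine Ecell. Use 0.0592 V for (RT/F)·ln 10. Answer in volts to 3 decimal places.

+2.295 V

The Au³⁺/Au couple has the more positive E°, so it is the cathode; Cr³⁺/Cr is the anode.
The standard potential is +1.50 − (−0.74) = +2.24 V and the balanced reaction transfers n = 3 electrons.
Balancing gives Au^3+(aq) + Cr(s) → Au(s) + Cr^3+(aq); hence Q = [Cr^3+(aq)] / [Au^3+(aq)] = 0.00162 (log Q = −2.791).
E = E° − (0.0592/n)·log Q = +2.24 − (0.0592/3)(−2.791) = +2.295 V.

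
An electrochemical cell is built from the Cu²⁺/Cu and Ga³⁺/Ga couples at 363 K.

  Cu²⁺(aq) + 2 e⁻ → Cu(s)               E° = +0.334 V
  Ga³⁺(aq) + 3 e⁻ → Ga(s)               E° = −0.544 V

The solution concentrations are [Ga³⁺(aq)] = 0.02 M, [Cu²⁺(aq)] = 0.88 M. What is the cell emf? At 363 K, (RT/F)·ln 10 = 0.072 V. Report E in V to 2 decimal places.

Since E°(Cu²⁺/Cu) > E°(Ga³⁺/Ga), Cu²⁺/Cu serves as the cathode.
E°cell = E°cat − E°an = +0.334 − (−0.544) = +0.878 V; n = 6.
The balanced reaction is 3 Cu²⁺(aq) + 2 Ga(s) → 3 Cu(s) + 2 Ga³⁺(aq), so Q = [Ga³⁺(aq)]^2 / [Cu²⁺(aq)]^3 = 0.000587 and log Q = −3.231.
Applying E = E° − (RT ln10/nF)·log Q gives +0.878 − (0.072/6)(−3.231) = +0.92 V.

+0.92 V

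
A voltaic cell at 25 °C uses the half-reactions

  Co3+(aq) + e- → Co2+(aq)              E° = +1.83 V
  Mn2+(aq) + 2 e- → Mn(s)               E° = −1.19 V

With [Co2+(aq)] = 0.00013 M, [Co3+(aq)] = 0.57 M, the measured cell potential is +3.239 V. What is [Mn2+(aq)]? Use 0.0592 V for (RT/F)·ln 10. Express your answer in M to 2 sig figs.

The Co³⁺/Co²⁺ couple has the larger reduction potential, so it is the cathode: E°cell = +1.83 − (−1.19) = +3.02 V and n = 2.
Rearranging E = E° − (0.0592/n)·log Q gives log Q = 2(+3.02 − (+3.239))/0.0592 = −7.399.
For 2 Co3+(aq) + Mn(s) → 2 Co2+(aq) + Mn2+(aq), the reaction quotient is Q = ([Co2+(aq)]^2·[Mn2+(aq)]) / [Co3+(aq)]^2.
Solving for the unknown gives log [Mn2+(aq)] = −0.115, so [Mn2+(aq)] ≈ 0.77 M.

0.77 M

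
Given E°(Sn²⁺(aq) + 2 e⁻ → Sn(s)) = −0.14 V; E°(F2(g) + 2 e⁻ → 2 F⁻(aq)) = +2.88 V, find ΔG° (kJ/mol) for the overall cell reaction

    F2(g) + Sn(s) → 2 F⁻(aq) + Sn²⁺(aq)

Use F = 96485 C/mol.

−583 kJ/mol

In the reaction as written F2(g) is reduced, so the F₂/F⁻ couple is the cathode and Sn²⁺/Sn is the anode.
E°cell = +2.88 − (−0.14) = +3.02 V; balancing electrons gives n = 2.
ΔG° = −nFE°cell = −(2)(96485)(+3.02) J/mol = −583 kJ/mol.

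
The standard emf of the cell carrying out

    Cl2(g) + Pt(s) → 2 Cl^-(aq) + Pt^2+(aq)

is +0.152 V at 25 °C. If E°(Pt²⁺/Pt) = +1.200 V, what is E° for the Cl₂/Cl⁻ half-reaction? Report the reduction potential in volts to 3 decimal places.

In the reaction as written the Cl₂/Cl⁻ couple is reduced (cathode) and Pt²⁺/Pt is oxidized (anode), so E°cell = E°(Cl₂/Cl⁻) − E°(Pt²⁺/Pt).
E°(Cl₂/Cl⁻) = E°cell + E°(anode) = +0.152 + (+1.200) = +1.352 V.

+1.352 V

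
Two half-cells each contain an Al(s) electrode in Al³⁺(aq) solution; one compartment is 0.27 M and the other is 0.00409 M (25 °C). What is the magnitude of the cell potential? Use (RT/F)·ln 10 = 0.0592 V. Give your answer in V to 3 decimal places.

0.036 V

For a concentration cell E°cell = 0, since both electrodes use the same couple.
The compartment with the higher Al³⁺(aq) concentration (0.27 M) acts as the cathode; ions are reduced there and produced at the dilute (0.00409 M) anode.
With n = 3, Ecell = −(0.0592/3)·log([dilute]/[conc]) = −(0.0592/3)·log(0.00409/0.27) = +0.036 V.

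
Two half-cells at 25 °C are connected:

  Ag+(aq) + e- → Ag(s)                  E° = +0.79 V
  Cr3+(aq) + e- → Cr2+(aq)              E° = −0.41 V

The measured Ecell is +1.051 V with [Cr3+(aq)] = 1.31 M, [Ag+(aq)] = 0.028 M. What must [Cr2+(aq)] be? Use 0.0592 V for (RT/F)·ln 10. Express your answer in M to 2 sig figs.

0.14 M

With Ag⁺/Ag at the cathode and Cr³⁺/Cr²⁺ at the anode, E°cell = +0.79 − (−0.41) = +1.20 V (n = 1).
From the Nernst equation, log Q = n(E° − E)/0.0592 = 1·(+1.20 − (+1.051))/0.0592 = 2.517.
The balanced reaction is Ag+(aq) + Cr2+(aq) → Ag(s) + Cr3+(aq), so Q = [Cr3+(aq)] / ([Ag+(aq)]·[Cr2+(aq)]).
Isolating [Cr2+(aq)] in Q = 10^{2.517} yields log [Cr2+(aq)] = −0.847, i.e. 0.14 M.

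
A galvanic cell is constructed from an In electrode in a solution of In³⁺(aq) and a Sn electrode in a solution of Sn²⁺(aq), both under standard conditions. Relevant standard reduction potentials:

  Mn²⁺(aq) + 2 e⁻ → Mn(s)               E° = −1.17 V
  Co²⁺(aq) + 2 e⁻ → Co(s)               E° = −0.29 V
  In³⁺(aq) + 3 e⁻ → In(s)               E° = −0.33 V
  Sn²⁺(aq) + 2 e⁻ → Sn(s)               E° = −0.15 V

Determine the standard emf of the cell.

Of the two couples in this cell, the one with the more positive reduction potential is reduced at the cathode: here that is Sn²⁺/Sn (−0.15 V); In³⁺/In (−0.33 V) is the anode.
E°cell = E°(cathode) − E°(anode) = −0.15 − (−0.33) = +0.18 V.

+0.18 V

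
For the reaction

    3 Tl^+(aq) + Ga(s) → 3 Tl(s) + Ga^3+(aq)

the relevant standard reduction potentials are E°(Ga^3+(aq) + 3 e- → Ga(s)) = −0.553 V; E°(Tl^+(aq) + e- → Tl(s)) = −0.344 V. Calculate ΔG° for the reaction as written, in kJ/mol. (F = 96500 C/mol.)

−60.5 kJ/mol

In the reaction as written Tl^+(aq) is reduced, so the Tl⁺/Tl couple is the cathode and Ga³⁺/Ga is the anode.
E°cell = −0.344 − (−0.553) = +0.209 V; balancing electrons gives n = 3.
ΔG° = −nFE°cell = −(3)(96500)(+0.209) J/mol = −60.5 kJ/mol.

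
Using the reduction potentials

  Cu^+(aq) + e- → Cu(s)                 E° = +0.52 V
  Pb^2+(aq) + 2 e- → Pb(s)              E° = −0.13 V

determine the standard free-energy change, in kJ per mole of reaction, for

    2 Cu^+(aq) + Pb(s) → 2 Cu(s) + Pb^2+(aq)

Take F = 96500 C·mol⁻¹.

−125 kJ/mol

In the reaction as written Cu^+(aq) is reduced, so the Cu⁺/Cu couple is the cathode and Pb²⁺/Pb is the anode.
E°cell = +0.52 − (−0.13) = +0.65 V; balancing electrons gives n = 2.
ΔG° = −nFE°cell = −(2)(96500)(+0.65) J/mol = −125 kJ/mol.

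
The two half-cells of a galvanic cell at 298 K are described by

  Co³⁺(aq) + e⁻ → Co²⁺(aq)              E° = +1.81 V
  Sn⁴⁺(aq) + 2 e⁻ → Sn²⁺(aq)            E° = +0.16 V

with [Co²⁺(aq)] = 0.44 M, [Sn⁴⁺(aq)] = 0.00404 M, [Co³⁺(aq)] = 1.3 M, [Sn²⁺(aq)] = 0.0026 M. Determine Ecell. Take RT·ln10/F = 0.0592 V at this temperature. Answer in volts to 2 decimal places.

Co³⁺/Co²⁺ is reduced (cathode, E° = +1.81 V) and Sn⁴⁺/Sn²⁺ is oxidized (anode).
E°cell = +1.81 − (+0.16) = +1.65 V, with n = 2 electrons transferred.
For the overall reaction 2 Co³⁺(aq) + Sn²⁺(aq) → 2 Co²⁺(aq) + Sn⁴⁺(aq), Q = ([Co²⁺(aq)]^2·[Sn⁴⁺(aq)]) / ([Co³⁺(aq)]^2·[Sn²⁺(aq)]) = 0.178, giving log Q = −0.750.
Applying E = E° − (RT ln10/nF)·log Q gives +1.65 − (0.0592/2)(−0.750) = +1.67 V.

+1.67 V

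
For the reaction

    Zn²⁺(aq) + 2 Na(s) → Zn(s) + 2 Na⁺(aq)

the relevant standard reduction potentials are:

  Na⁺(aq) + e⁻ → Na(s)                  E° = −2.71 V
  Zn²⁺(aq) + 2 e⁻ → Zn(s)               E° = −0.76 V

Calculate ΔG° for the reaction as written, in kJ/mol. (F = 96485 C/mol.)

−376 kJ/mol

In the reaction as written Zn²⁺(aq) is reduced, so the Zn²⁺/Zn couple is the cathode and Na⁺/Na is the anode.
E°cell = −0.76 − (−2.71) = +1.95 V; balancing electrons gives n = 2.
ΔG° = −nFE°cell = −(2)(96485)(+1.95) J/mol = −376 kJ/mol.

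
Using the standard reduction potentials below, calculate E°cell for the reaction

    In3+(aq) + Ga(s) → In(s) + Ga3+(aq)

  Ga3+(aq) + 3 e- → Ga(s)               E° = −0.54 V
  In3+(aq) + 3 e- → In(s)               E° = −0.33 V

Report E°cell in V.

+0.21 V

In the reaction as written, In3+(aq) is reduced (cathode) and Ga3+(aq) is produced by oxidation at the anode.
E°cell = E°(cathode) − E°(anode) = −0.33 − (−0.54) = +0.21 V.
The positive value indicates the reaction is spontaneous as written.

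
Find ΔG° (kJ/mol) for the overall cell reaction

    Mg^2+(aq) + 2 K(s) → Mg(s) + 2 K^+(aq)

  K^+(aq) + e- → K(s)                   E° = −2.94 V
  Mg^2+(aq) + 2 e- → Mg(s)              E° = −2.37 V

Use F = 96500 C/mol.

In the reaction as written Mg^2+(aq) is reduced, so the Mg²⁺/Mg couple is the cathode and K⁺/K is the anode.
E°cell = −2.37 − (−2.94) = +0.57 V; balancing electrons gives n = 2.
ΔG° = −nFE°cell = −(2)(96500)(+0.57) J/mol = −110 kJ/mol.

−110 kJ/mol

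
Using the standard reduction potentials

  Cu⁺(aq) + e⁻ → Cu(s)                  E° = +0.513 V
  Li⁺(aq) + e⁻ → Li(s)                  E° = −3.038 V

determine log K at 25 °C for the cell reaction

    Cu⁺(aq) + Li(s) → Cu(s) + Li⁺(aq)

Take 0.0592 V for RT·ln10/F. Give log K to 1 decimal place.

The Cu⁺/Cu couple is reduced (cathode); E°cell = +0.513 − (−3.038) = +3.551 V with n = 1.
At equilibrium E = 0, so log K = nE°cell / 0.0592 = (1)(+3.551) / 0.0592 = 60.0.

log K = 60.0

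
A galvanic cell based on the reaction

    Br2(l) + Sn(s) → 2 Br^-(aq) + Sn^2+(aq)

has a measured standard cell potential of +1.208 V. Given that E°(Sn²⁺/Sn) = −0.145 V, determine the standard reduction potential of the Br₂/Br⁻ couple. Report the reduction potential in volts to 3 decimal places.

In the reaction as written the Br₂/Br⁻ couple is reduced (cathode) and Sn²⁺/Sn is oxidized (anode), so E°cell = E°(Br₂/Br⁻) − E°(Sn²⁺/Sn).
E°(Br₂/Br⁻) = E°cell + E°(anode) = +1.208 + (−0.145) = +1.063 V.

+1.063 V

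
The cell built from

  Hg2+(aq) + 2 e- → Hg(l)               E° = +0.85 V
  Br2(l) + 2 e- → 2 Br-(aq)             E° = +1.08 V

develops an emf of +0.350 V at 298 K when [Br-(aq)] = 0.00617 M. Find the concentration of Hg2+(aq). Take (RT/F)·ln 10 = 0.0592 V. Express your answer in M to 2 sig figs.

The Br₂/Br⁻ couple has the larger reduction potential, so it is the cathode: E°cell = +1.08 − (+0.85) = +0.23 V and n = 2.
From the Nernst equation, log Q = n(E° − E)/0.0592 = 2·(+0.23 − (+0.350))/0.0592 = −4.054.
Balancing electrons gives Br2(l) + Hg(l) → 2 Br-(aq) + Hg2+(aq); thus Q = [Br-(aq)]^2·[Hg2+(aq)].
Substituting the known concentrations and solving, log [Hg2+(aq)] = 0.365 and [Hg2+(aq)] = 2.3 M.

2.3 M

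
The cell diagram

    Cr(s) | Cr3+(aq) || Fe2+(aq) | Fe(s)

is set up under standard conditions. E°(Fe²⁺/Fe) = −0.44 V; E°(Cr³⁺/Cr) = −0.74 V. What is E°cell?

+0.30 V

By convention the left-hand electrode in cell notation is the anode (oxidation) and the right-hand electrode is the cathode (reduction).
E°cell = E°(right) − E°(left) = −0.44 − (−0.74) = +0.30 V.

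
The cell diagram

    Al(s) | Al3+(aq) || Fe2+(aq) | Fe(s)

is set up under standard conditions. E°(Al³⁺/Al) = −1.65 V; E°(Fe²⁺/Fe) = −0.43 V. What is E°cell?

By convention the left-hand electrode in cell notation is the anode (oxidation) and the right-hand electrode is the cathode (reduction).
E°cell = E°(right) − E°(left) = −0.43 − (−1.65) = +1.22 V.

+1.22 V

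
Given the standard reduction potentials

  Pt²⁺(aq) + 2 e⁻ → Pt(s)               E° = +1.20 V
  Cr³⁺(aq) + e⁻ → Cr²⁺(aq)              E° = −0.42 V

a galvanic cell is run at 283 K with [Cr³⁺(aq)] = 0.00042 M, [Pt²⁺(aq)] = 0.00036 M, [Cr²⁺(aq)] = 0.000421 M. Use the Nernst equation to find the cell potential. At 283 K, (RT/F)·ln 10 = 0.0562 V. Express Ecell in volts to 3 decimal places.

The Pt²⁺/Pt couple has the more positive E°, so it is the cathode; Cr³⁺/Cr²⁺ is the anode.
The standard potential is +1.20 − (−0.42) = +1.62 V and the balanced reaction transfers n = 2 electrons.
For the overall reaction Pt²⁺(aq) + 2 Cr²⁺(aq) → Pt(s) + 2 Cr³⁺(aq), Q = [Cr³⁺(aq)]^2 / ([Pt²⁺(aq)]·[Cr²⁺(aq)]^2) = 2.76×10^3, giving log Q = 3.442.
Applying E = E° − (RT ln10/nF)·log Q gives +1.62 − (0.0562/2)(3.442) = +1.523 V.

+1.523 V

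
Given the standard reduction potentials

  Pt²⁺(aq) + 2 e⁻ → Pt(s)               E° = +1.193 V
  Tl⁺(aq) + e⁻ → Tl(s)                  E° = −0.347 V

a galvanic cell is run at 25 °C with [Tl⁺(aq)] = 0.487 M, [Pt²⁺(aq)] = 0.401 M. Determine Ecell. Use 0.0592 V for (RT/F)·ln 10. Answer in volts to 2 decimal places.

Since E°(Pt²⁺/Pt) > E°(Tl⁺/Tl), Pt²⁺/Pt serves as the cathode.
E°cell = E°cat − E°an = +1.193 − (−0.347) = +1.540 V; n = 2.
The balanced reaction is Pt²⁺(aq) + 2 Tl(s) → Pt(s) + 2 Tl⁺(aq), so Q = [Tl⁺(aq)]^2 / [Pt²⁺(aq)] = 0.591 and log Q = −0.228.
E = E° − (0.0592/n)·log Q = +1.540 − (0.0592/2)(−0.228) = +1.55 V.

+1.55 V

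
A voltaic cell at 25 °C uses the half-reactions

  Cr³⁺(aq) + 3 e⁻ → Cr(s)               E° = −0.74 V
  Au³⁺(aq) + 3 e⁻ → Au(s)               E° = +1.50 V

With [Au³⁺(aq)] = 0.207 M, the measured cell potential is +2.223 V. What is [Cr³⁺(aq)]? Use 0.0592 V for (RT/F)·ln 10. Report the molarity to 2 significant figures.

1.5 M

The Au³⁺/Au couple has the larger reduction potential, so it is the cathode: E°cell = +1.50 − (−0.74) = +2.24 V and n = 3.
Rearranging E = E° − (0.0592/n)·log Q gives log Q = 3(+2.24 − (+2.223))/0.0592 = 0.861.
For Au³⁺(aq) + Cr(s) → Au(s) + Cr³⁺(aq), the reaction quotient is Q = [Cr³⁺(aq)] / [Au³⁺(aq)].
Isolating [Cr³⁺(aq)] in Q = 10^{0.861} yields log [Cr³⁺(aq)] = 0.177, i.e. 1.5 M.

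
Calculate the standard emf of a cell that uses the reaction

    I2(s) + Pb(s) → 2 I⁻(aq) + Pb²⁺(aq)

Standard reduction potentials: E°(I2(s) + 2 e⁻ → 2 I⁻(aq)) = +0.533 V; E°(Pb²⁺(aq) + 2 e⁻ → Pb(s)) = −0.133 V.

+0.666 V

I2(s) gains electrons, so the I₂/I⁻ couple is the cathode; the Pb²⁺/Pb couple is the anode.
E°cell = E°(cathode) − E°(anode) = +0.533 − (−0.133) = +0.666 V.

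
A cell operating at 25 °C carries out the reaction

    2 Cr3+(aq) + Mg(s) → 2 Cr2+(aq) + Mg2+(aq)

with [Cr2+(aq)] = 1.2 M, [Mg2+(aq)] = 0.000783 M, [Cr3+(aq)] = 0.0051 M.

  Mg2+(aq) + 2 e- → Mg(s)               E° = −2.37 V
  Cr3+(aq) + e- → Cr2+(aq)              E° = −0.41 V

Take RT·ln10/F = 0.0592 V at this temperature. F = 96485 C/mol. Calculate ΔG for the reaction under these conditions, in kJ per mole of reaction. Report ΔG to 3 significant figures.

−369 kJ/mol

E°cell = −0.41 − (−2.37) = +1.96 V; the balanced reaction transfers n = 2 electrons.
Q = ([Cr2+(aq)]^2·[Mg2+(aq)]) / [Cr3+(aq)]^2 = 43.3, so log Q = 1.637 and E = +1.96 − (0.0592/2)(1.637) = +1.9115 V.
Finally ΔG = −nFE = −(2)(96485 C/mol)(+1.9115 V) = −369 kJ/mol.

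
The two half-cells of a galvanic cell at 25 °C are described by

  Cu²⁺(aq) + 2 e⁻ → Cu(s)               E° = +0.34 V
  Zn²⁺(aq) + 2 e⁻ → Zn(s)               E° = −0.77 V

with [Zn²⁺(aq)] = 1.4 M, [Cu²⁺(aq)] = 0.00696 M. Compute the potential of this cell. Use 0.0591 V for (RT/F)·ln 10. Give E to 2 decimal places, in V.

+1.04 V

The Cu²⁺/Cu couple has the more positive E°, so it is the cathode; Zn²⁺/Zn is the anode.
E°cell = E°cat − E°an = +0.34 − (−0.77) = +1.11 V; n = 2.
The balanced reaction is Cu²⁺(aq) + Zn(s) → Cu(s) + Zn²⁺(aq), so Q = [Zn²⁺(aq)] / [Cu²⁺(aq)] = 201 and log Q = 2.304.
E = E° − (0.0591/n)·log Q = +1.11 − (0.0591/2)(2.304) = +1.04 V.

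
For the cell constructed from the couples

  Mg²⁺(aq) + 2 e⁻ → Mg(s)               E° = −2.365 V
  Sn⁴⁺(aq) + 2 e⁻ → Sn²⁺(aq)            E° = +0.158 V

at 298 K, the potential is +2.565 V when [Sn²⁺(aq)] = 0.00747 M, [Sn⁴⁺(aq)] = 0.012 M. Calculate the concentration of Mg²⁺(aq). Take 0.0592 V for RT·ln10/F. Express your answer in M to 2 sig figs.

With Sn⁴⁺/Sn²⁺ at the cathode and Mg²⁺/Mg at the anode, E°cell = +0.158 − (−2.365) = +2.523 V (n = 2).
From the Nernst equation, log Q = n(E° − E)/0.0592 = 2·(+2.523 − (+2.565))/0.0592 = −1.419.
For Sn⁴⁺(aq) + Mg(s) → Sn²⁺(aq) + Mg²⁺(aq), the reaction quotient is Q = ([Sn²⁺(aq)]·[Mg²⁺(aq)]) / [Sn⁴⁺(aq)].
Solving for the unknown gives log [Mg²⁺(aq)] = −1.213, so [Mg²⁺(aq)] ≈ 0.061 M.

0.061 M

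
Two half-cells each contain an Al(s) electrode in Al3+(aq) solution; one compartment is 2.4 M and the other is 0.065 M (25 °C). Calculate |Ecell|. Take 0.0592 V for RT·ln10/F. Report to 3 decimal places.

For a concentration cell E°cell = 0, since both electrodes use the same couple.
The compartment with the higher Al3+(aq) concentration (2.4 M) acts as the cathode; ions are reduced there and produced at the dilute (0.065 M) anode.
With n = 3, Ecell = −(0.0592/3)·log([dilute]/[conc]) = −(0.0592/3)·log(0.065/2.4) = +0.031 V.

0.031 V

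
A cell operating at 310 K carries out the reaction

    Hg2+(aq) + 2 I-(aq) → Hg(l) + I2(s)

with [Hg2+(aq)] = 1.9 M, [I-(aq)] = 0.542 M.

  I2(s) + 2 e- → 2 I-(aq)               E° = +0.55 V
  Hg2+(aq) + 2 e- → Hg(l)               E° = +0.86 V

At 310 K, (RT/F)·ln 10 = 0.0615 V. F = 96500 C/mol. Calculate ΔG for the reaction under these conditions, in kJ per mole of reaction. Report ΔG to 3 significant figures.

E°cell = +0.86 − (+0.55) = +0.31 V; the balanced reaction transfers n = 2 electrons.
Q = 1 / ([Hg2+(aq)]·[I-(aq)]^2) = 1.79, so log Q = 0.253 and E = +0.31 − (0.0615/2)(0.253) = +0.3022 V.
Finally ΔG = −nFE = −(2)(96500 C/mol)(+0.3022 V) = −58.3 kJ/mol.

−58.3 kJ/mol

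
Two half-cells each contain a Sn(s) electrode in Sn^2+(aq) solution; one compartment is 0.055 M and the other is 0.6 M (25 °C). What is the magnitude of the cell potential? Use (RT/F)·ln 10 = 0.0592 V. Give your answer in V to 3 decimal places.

For a concentration cell E°cell = 0, since both electrodes use the same couple.
The compartment with the higher Sn^2+(aq) concentration (0.6 M) acts as the cathode; ions are reduced there and produced at the dilute (0.055 M) anode.
With n = 2, Ecell = −(0.0592/2)·log([dilute]/[conc]) = −(0.0592/2)·log(0.055/0.6) = +0.031 V.

0.031 V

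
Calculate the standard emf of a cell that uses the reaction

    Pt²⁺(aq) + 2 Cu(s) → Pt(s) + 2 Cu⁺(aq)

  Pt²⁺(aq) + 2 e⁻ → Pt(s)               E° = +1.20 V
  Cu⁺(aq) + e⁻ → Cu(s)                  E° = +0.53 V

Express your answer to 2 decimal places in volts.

In the reaction as written, Pt²⁺(aq) is reduced (cathode) and Cu⁺(aq) is produced by oxidation at the anode.
E°cell = E°(cathode) − E°(anode) = +1.20 − (+0.53) = +0.67 V.

+0.67 V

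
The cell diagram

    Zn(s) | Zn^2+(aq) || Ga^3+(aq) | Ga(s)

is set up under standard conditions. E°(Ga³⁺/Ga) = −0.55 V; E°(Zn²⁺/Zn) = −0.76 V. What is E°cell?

By convention the left-hand electrode in cell notation is the anode (oxidation) and the right-hand electrode is the cathode (reduction).
E°cell = E°(right) − E°(left) = −0.55 − (−0.76) = +0.21 V.

+0.21 V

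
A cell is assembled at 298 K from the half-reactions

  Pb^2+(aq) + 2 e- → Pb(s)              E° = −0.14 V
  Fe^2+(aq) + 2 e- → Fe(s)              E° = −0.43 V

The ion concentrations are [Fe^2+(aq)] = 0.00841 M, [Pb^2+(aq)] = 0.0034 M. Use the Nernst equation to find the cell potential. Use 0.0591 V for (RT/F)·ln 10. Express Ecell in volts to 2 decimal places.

+0.28 V

The Pb²⁺/Pb couple has the more positive E°, so it is the cathode; Fe²⁺/Fe is the anode.
E°cell = E°cat − E°an = −0.14 − (−0.43) = +0.29 V; n = 2.
Balancing gives Pb^2+(aq) + Fe(s) → Pb(s) + Fe^2+(aq); hence Q = [Fe^2+(aq)] / [Pb^2+(aq)] = 2.47 (log Q = 0.393).
E = E° − (0.0591/n)·log Q = +0.29 − (0.0591/2)(0.393) = +0.28 V.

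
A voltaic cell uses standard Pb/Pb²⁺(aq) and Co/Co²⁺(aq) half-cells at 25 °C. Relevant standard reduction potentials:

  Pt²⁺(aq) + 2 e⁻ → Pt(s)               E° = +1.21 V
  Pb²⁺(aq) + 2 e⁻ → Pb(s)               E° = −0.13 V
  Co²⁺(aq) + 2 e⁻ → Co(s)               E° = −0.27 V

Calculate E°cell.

+0.14 V

The Pb²⁺/Pb couple has the higher E°, so Pb ion is reduced (cathode) and Co is oxidized (anode).
E°cell = E°(cathode) − E°(anode) = −0.13 − (−0.27) = +0.14 V.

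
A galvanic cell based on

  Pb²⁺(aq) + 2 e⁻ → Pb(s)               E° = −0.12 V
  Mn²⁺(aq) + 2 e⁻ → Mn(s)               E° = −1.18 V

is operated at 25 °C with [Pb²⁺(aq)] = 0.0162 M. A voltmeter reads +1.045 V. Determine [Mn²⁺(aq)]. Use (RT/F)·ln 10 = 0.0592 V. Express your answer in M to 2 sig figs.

The Pb²⁺/Pb couple has the larger reduction potential, so it is the cathode: E°cell = −0.12 − (−1.18) = +1.06 V and n = 2.
Rearranging E = E° − (0.0592/n)·log Q gives log Q = 2(+1.06 − (+1.045))/0.0592 = 0.507.
The balanced reaction is Pb²⁺(aq) + Mn(s) → Pb(s) + Mn²⁺(aq), so Q = [Mn²⁺(aq)] / [Pb²⁺(aq)].
Solving for the unknown gives log [Mn²⁺(aq)] = −1.283, so [Mn²⁺(aq)] ≈ 0.052 M.

0.052 M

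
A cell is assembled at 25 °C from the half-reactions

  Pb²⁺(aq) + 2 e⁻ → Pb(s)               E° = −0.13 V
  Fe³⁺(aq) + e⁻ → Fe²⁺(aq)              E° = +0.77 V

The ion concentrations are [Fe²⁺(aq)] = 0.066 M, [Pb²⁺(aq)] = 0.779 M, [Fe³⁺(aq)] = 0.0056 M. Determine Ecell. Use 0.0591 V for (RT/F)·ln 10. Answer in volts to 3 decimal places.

Fe³⁺/Fe²⁺ is reduced (cathode, E° = +0.77 V) and Pb²⁺/Pb is oxidized (anode).
E°cell = E°cat − E°an = +0.77 − (−0.13) = +0.90 V; n = 2.
For the overall reaction 2 Fe³⁺(aq) + Pb(s) → 2 Fe²⁺(aq) + Pb²⁺(aq), Q = ([Fe²⁺(aq)]^2·[Pb²⁺(aq)]) / [Fe³⁺(aq)]^2 = 108, giving log Q = 2.034.
Applying E = E° − (RT ln10/nF)·log Q gives +0.90 − (0.0591/2)(2.034) = +0.840 V.

+0.840 V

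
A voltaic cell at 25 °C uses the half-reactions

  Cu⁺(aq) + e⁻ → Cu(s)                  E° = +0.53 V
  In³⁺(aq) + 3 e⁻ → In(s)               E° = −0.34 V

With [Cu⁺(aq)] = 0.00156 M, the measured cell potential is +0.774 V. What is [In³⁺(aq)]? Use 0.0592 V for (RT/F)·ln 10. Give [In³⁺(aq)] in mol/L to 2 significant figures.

0.00028 M

Cu⁺/Cu is the cathode (higher E°); E°cell = +0.53 − (−0.34) = +0.87 V with n = 3.
Since E = E° − (0.0592/n)·log Q, log Q = n(E° − E)/0.0592 = 4.865.
Balancing electrons gives 3 Cu⁺(aq) + In(s) → 3 Cu(s) + In³⁺(aq); thus Q = [In³⁺(aq)] / [Cu⁺(aq)]^3.
Substituting the known concentrations and solving, log [In³⁺(aq)] = −3.556 and [In³⁺(aq)] = 0.00028 M.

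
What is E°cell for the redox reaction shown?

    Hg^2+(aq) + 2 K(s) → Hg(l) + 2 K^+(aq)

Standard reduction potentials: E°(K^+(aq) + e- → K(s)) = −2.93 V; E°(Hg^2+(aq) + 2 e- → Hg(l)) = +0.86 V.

+3.79 V

In the reaction as written, Hg^2+(aq) is reduced (cathode) and K^+(aq) is produced by oxidation at the anode.
E°cell = E°(cathode) − E°(anode) = +0.86 − (−2.93) = +3.79 V.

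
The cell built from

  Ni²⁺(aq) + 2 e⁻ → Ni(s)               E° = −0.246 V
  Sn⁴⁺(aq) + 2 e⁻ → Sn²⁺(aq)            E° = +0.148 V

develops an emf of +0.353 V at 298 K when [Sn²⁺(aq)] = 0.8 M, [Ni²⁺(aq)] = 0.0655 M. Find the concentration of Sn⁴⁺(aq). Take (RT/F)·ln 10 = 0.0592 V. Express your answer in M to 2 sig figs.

0.0022 M

The Sn⁴⁺/Sn²⁺ couple has the larger reduction potential, so it is the cathode: E°cell = +0.148 − (−0.246) = +0.394 V and n = 2.
Rearranging E = E° − (0.0592/n)·log Q gives log Q = 2(+0.394 − (+0.353))/0.0592 = 1.385.
For Sn⁴⁺(aq) + Ni(s) → Sn²⁺(aq) + Ni²⁺(aq), the reaction quotient is Q = ([Sn²⁺(aq)]·[Ni²⁺(aq)]) / [Sn⁴⁺(aq)].
Solving for the unknown gives log [Sn⁴⁺(aq)] = −2.666, so [Sn⁴⁺(aq)] ≈ 0.0022 M.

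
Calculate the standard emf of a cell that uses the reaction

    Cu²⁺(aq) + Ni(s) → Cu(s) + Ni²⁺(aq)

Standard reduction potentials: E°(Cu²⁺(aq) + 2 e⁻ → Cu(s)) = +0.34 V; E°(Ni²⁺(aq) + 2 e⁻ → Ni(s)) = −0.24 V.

Cu²⁺(aq) gains electrons, so the Cu²⁺/Cu couple is the cathode; the Ni²⁺/Ni couple is the anode.
E°cell = E°(cathode) − E°(anode) = +0.34 − (−0.24) = +0.58 V.

+0.58 V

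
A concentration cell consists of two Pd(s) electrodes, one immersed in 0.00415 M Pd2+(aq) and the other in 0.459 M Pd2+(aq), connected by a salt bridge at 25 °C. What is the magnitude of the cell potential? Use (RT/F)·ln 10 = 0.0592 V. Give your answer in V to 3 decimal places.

For a concentration cell E°cell = 0, since both electrodes use the same couple.
The compartment with the higher Pd2+(aq) concentration (0.459 M) acts as the cathode; ions are reduced there and produced at the dilute (0.00415 M) anode.
With n = 2, Ecell = −(0.0592/2)·log([dilute]/[conc]) = −(0.0592/2)·log(0.00415/0.459) = +0.060 V.

0.060 V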